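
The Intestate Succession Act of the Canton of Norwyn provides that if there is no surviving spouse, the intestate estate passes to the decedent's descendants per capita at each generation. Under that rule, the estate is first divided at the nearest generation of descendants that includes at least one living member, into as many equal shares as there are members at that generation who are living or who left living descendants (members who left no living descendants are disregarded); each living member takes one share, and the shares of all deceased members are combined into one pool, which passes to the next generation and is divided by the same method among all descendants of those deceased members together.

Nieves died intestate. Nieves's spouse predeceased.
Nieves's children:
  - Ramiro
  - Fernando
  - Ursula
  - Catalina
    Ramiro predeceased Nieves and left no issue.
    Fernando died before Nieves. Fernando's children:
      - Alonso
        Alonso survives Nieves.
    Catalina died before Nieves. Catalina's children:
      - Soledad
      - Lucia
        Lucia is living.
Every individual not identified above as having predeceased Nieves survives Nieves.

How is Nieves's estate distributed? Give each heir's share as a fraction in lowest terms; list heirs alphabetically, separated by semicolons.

There is no surviving spouse, so the entire estate passes to Nieves's descendants per capita at each generation.
At generation 1 (Fernando, Ursula, Catalina) there are 3 shares of (1)/3 = 1/3 each.
Living: Ursula — each takes 1/3.
Deceased: Fernando and Catalina. Their combined 2/3 is pooled and carried to generation 2.
At generation 2 (Alonso, Soledad, Lucia) there are 3 shares of (2/3)/3 = 2/9 each.
Living: Alonso, Soledad, and Lucia — each takes 2/9.

Alonso 2/9; Lucia 2/9; Soledad 2/9; Ursula 1/3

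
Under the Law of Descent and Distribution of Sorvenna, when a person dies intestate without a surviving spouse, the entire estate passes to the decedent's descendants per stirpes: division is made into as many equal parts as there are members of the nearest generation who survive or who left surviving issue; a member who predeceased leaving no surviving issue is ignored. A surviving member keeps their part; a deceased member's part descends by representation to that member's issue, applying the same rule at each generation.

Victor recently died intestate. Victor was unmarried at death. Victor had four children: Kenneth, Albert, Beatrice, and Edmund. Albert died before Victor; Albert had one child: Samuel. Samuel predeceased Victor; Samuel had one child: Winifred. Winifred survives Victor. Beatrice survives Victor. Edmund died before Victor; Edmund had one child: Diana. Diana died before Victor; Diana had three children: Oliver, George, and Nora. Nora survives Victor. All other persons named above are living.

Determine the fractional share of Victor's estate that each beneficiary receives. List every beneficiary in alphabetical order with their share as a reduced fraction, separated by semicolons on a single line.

Beatrice 1/4; George 1/12; Kenneth 1/4; Nora 1/12; Oliver 1/12; Winifred 1/4

There is no surviving spouse, so the entire estate passes to Victor's descendants per stirpes.
The estate is divided into 4 equal shares of 1/4 among Kenneth, Albert, Beatrice, Edmund.
Kenneth is living and takes 1/4.
Albert predeceased; the 1/4 allotted to Albert's branch passes to Albert's issue by representation.
Samuel's line is the sole branch at this level, so the full 1/4 passes to Samuel's issue by representation.
Winifred is the sole taker at this level and receives the full 1/4.
Beatrice is living and takes 1/4.
Edmund predeceased; the 1/4 allotted to Edmund's branch passes to Edmund's issue by representation.
Diana's line is the sole branch at this level, so the full 1/4 passes to Diana's issue by representation.
The 1/4 is divided into 3 equal shares of 1/12 among Oliver, George, Nora.
Oliver is living and takes 1/12.
George is living and takes 1/12.
Nora is living and takes 1/12.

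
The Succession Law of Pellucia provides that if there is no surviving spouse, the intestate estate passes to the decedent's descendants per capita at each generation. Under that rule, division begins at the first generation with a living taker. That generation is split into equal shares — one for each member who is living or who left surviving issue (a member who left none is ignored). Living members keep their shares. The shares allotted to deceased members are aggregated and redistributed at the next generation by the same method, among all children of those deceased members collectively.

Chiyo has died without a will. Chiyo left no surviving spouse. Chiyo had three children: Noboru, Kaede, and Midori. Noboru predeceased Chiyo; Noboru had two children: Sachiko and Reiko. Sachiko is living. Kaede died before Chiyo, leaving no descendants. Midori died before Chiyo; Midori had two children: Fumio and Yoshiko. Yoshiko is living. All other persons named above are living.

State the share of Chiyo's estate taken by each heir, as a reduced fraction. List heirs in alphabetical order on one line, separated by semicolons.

Fumio 1/4; Reiko 1/4; Sachiko 1/4; Yoshiko 1/4

There is no surviving spouse, so the entire estate passes to Chiyo's descendants per capita at each generation.
No one at generation 1 (Noboru, Midori) is living; moving to the next generation.
At generation 2 (Sachiko, Reiko, Fumio, Yoshiko) there are 4 shares of (1)/4 = 1/4 each.
Living: Sachiko, Reiko, Fumio, and Yoshiko — each takes 1/4.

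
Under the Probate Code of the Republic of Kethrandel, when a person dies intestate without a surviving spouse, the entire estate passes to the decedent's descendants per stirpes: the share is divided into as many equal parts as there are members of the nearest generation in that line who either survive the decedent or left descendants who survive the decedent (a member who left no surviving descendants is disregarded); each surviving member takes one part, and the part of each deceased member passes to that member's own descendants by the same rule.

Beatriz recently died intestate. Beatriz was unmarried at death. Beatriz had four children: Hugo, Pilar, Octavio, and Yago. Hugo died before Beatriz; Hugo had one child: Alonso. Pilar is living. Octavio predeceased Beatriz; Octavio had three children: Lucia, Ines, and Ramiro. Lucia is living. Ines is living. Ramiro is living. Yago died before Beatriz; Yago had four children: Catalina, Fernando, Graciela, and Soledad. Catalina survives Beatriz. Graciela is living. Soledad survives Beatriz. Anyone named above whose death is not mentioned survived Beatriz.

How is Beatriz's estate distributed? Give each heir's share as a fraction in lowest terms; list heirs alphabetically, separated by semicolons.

Alonso 1/4; Catalina 1/16; Fernando 1/16; Graciela 1/16; Ines 1/12; Lucia 1/12; Pilar 1/4; Ramiro 1/12; Soledad 1/16

There is no surviving spouse, so the entire estate passes to Beatriz's descendants per stirpes.
The estate is divided into 4 equal shares of 1/4 among Hugo, Pilar, Octavio, Yago.
Hugo predeceased; the 1/4 allotted to Hugo's branch passes to Hugo's issue by representation.
Alonso is the sole taker at this level and receives the full 1/4.
Pilar is living and takes 1/4.
Octavio predeceased; the 1/4 allotted to Octavio's branch passes to Octavio's issue by representation.
The 1/4 is divided into 3 equal shares of 1/12 among Lucia, Ines, Ramiro.
Lucia is living and takes 1/12.
Ines is living and takes 1/12.
Ramiro is living and takes 1/12.
Yago predeceased; the 1/4 allotted to Yago's branch passes to Yago's issue by representation.
The 1/4 is divided into 4 equal shares of 1/16 among Catalina, Fernando, Graciela, Soledad.
Catalina is living and takes 1/16.
Fernando is living and takes 1/16.
Graciela is living and takes 1/16.
Soledad is living and takes 1/16.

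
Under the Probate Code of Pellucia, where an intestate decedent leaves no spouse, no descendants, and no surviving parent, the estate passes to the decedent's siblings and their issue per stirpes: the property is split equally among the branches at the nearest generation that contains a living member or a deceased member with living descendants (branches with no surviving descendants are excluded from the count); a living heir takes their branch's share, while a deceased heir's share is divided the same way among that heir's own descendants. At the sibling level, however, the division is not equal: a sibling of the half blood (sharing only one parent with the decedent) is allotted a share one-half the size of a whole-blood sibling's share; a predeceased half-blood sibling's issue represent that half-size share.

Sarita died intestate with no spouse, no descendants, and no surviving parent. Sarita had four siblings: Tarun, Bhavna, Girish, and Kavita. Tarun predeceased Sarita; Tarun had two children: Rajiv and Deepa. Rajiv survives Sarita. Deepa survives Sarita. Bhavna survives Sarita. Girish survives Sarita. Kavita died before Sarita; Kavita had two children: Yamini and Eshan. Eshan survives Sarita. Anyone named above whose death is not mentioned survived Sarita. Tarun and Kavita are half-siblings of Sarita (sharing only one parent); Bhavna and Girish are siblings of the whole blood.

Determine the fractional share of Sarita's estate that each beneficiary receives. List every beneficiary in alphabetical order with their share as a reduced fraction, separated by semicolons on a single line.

No spouse, descendants, or parent survives, so the estate passes to Sarita's siblings per stirpes.
Half-blood siblings count for one-half the weight of whole-blood siblings at the initial division.
Dividing 1 in proportion to weights (total weight 3): Tarun (weight 1/2) → 1/6; Bhavna (weight 1) → 1/3; Girish (weight 1) → 1/3; Kavita (weight 1/2) → 1/6.
Tarun predeceased; the 1/6 allotted to Tarun's branch passes to Tarun's issue by representation.
The 1/6 is divided into 2 equal shares of 1/12 among Rajiv, Deepa.
Rajiv is living and takes 1/12.
Deepa is living and takes 1/12.
Bhavna is living and takes 1/3.
Girish is living and takes 1/3.
Kavita predeceased; the 1/6 allotted to Kavita's branch passes to Kavita's issue by representation.
The 1/6 is divided into 2 equal shares of 1/12 among Yamini, Eshan.
Yamini is living and takes 1/12.
Eshan is living and takes 1/12.

Bhavna 1/3; Deepa 1/12; Eshan 1/12; Girish 1/3; Rajiv 1/12; Yamini 1/12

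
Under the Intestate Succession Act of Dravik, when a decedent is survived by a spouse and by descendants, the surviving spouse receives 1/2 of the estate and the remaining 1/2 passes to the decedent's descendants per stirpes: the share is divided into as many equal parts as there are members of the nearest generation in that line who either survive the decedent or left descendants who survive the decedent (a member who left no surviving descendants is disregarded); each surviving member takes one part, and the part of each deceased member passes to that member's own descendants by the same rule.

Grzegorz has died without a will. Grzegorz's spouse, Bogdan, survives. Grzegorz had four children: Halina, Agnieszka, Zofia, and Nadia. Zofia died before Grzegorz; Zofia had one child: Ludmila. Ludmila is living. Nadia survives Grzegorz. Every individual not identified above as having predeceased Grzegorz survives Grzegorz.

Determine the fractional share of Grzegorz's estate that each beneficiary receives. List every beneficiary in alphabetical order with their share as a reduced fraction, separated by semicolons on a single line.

Agnieszka 1/8; Bogdan 1/2; Halina 1/8; Ludmila 1/8; Nadia 1/8

Bogdan, as surviving spouse, takes 1/2.
The remaining 1/2 passes to Grzegorz's descendants per stirpes.
The 1/2 is divided into 4 equal shares of 1/8 among Halina, Agnieszka, Zofia, Nadia.
Halina is living and takes 1/8.
Agnieszka is living and takes 1/8.
Zofia predeceased; the 1/8 allotted to Zofia's branch passes to Zofia's issue by representation.
Ludmila is the sole taker at this level and receives the full 1/8.
Nadia is living and takes 1/8.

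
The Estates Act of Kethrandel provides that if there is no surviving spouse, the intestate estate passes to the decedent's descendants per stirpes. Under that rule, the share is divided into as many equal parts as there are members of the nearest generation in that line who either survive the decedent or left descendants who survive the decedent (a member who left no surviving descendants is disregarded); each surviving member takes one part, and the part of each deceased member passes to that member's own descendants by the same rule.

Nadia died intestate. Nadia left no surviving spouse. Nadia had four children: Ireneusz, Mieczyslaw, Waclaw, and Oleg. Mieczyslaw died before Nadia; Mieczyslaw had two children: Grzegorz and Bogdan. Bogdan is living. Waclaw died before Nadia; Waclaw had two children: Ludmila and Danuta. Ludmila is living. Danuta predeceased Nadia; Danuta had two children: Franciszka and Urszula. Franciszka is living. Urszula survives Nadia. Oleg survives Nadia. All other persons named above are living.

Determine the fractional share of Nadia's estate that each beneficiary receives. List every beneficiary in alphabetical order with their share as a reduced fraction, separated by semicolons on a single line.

There is no surviving spouse, so the entire estate passes to Nadia's descendants per stirpes.
The estate is divided into 4 equal shares of 1/4 among Ireneusz, Mieczyslaw, Waclaw, Oleg.
Ireneusz is living and takes 1/4.
Mieczyslaw predeceased; the 1/4 allotted to Mieczyslaw's branch passes to Mieczyslaw's issue by representation.
The 1/4 is divided into 2 equal shares of 1/8 among Grzegorz, Bogdan.
Grzegorz is living and takes 1/8.
Bogdan is living and takes 1/8.
Waclaw predeceased; the 1/4 allotted to Waclaw's branch passes to Waclaw's issue by representation.
The 1/4 is divided into 2 equal shares of 1/8 among Ludmila, Danuta.
Ludmila is living and takes 1/8.
Danuta predeceased; the 1/8 allotted to Danuta's branch passes to Danuta's issue by representation.
The 1/8 is divided into 2 equal shares of 1/16 among Franciszka, Urszula.
Franciszka is living and takes 1/16.
Urszula is living and takes 1/16.
Oleg is living and takes 1/4.

Bogdan 1/8; Franciszka 1/16; Grzegorz 1/8; Ireneusz 1/4; Ludmila 1/8; Oleg 1/4; Urszula 1/16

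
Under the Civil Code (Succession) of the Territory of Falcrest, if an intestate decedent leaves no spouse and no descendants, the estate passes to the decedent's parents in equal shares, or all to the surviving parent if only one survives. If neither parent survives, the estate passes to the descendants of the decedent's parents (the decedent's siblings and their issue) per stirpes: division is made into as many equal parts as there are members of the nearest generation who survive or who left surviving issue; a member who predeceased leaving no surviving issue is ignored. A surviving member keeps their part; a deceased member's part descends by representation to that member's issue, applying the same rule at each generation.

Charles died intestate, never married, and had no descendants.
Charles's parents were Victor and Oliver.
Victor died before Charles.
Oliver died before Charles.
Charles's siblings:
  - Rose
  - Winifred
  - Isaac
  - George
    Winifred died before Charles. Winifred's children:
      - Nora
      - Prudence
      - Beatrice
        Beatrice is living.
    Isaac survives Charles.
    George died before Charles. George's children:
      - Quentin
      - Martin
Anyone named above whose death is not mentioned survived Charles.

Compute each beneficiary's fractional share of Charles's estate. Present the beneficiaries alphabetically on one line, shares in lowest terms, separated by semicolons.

Neither parent survives and there are no descendants, so the estate passes to Charles's siblings and their issue per stirpes.
The estate is divided into 4 equal shares of 1/4 among Rose, Winifred, Isaac, George.
Rose is living and takes 1/4.
Winifred predeceased; the 1/4 allotted to Winifred's branch passes to Winifred's issue by representation.
The 1/4 is divided into 3 equal shares of 1/12 among Nora, Prudence, Beatrice.
Nora is living and takes 1/12.
Prudence is living and takes 1/12.
Beatrice is living and takes 1/12.
Isaac is living and takes 1/4.
George predeceased; the 1/4 allotted to George's branch passes to George's issue by representation.
The 1/4 is divided into 2 equal shares of 1/8 among Quentin, Martin.
Quentin is living and takes 1/8.
Martin is living and takes 1/8.

Beatrice 1/12; Isaac 1/4; Martin 1/8; Nora 1/12; Prudence 1/12; Quentin 1/8; Rose 1/4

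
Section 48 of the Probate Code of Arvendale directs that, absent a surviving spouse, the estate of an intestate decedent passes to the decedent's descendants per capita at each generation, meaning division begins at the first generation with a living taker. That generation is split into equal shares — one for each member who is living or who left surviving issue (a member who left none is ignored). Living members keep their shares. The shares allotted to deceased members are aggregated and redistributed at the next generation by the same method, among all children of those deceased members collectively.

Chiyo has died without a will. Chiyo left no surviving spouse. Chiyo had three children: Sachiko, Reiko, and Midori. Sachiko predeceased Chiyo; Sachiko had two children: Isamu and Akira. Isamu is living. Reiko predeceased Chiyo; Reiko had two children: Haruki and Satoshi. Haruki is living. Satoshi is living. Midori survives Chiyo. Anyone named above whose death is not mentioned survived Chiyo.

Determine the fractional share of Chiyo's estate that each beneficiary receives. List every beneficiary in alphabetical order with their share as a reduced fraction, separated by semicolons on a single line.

There is no surviving spouse, so the entire estate passes to Chiyo's descendants per capita at each generation.
At generation 1 (Sachiko, Reiko, Midori) there are 3 shares of (1)/3 = 1/3 each.
Living: Midori — each takes 1/3.
Deceased: Sachiko and Reiko. Their combined 2/3 is pooled and carried to generation 2.
At generation 2 (Isamu, Akira, Haruki, Satoshi) there are 4 shares of (2/3)/4 = 1/6 each.
Living: Isamu, Akira, Haruki, and Satoshi — each takes 1/6.

Akira 1/6; Haruki 1/6; Isamu 1/6; Midori 1/3; Satoshi 1/6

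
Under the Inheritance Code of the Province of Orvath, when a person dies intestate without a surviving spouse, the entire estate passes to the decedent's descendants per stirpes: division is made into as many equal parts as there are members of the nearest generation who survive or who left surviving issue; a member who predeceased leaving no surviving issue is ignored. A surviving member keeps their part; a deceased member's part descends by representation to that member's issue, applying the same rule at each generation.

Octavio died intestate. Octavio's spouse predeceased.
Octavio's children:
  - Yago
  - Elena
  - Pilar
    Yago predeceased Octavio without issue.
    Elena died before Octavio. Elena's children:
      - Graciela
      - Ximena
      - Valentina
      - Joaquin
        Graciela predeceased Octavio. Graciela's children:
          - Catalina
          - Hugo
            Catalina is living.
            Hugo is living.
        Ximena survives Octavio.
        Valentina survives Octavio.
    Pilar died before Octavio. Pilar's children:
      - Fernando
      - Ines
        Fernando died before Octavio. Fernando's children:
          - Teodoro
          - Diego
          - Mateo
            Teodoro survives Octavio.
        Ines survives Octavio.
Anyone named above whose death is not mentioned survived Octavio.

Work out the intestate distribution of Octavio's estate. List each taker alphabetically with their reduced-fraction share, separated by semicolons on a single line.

Catalina 1/16; Diego 1/12; Hugo 1/16; Ines 1/4; Joaquin 1/8; Mateo 1/12; Teodoro 1/12; Valentina 1/8; Ximena 1/8

There is no surviving spouse, so the entire estate passes to Octavio's descendants per stirpes.
Yago left no surviving issue, so that branch lapses and is disregarded.
The estate is divided into 2 equal shares of 1/2 among Elena, Pilar.
Elena predeceased; the 1/2 allotted to Elena's branch passes to Elena's issue by representation.
The 1/2 is divided into 4 equal shares of 1/8 among Graciela, Ximena, Valentina, Joaquin.
Graciela predeceased; the 1/8 allotted to Graciela's branch passes to Graciela's issue by representation.
The 1/8 is divided into 2 equal shares of 1/16 among Catalina, Hugo.
Catalina is living and takes 1/16.
Hugo is living and takes 1/16.
Ximena is living and takes 1/8.
Valentina is living and takes 1/8.
Joaquin is living and takes 1/8.
Pilar predeceased; the 1/2 allotted to Pilar's branch passes to Pilar's issue by representation.
The 1/2 is divided into 2 equal shares of 1/4 among Fernando, Ines.
Fernando predeceased; the 1/4 allotted to Fernando's branch passes to Fernando's issue by representation.
The 1/4 is divided into 3 equal shares of 1/12 among Teodoro, Diego, Mateo.
Teodoro is living and takes 1/12.
Diego is living and takes 1/12.
Mateo is living and takes 1/12.
Ines is living and takes 1/4.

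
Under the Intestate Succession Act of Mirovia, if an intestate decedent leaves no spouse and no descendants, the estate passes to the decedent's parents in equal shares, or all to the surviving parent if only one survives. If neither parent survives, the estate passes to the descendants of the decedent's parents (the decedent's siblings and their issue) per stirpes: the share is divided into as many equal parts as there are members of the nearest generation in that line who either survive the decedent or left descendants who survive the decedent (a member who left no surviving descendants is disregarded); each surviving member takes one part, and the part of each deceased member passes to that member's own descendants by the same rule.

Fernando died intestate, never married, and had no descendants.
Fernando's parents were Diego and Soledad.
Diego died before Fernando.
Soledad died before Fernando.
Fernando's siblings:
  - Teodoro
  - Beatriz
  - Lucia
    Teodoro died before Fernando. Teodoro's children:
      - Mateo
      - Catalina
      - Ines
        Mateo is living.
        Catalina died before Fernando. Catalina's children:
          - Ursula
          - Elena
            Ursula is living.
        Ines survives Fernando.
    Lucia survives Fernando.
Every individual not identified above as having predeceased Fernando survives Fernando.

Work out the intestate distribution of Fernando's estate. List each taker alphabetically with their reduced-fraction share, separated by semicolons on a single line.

Beatriz 1/3; Elena 1/18; Ines 1/9; Lucia 1/3; Mateo 1/9; Ursula 1/18

Neither parent survives and there are no descendants, so the estate passes to Fernando's siblings and their issue per stirpes.
The estate is divided into 3 equal shares of 1/3 among Teodoro, Beatriz, Lucia.
Teodoro predeceased; the 1/3 allotted to Teodoro's branch passes to Teodoro's issue by representation.
The 1/3 is divided into 3 equal shares of 1/9 among Mateo, Catalina, Ines.
Mateo is living and takes 1/9.
Catalina predeceased; the 1/9 allotted to Catalina's branch passes to Catalina's issue by representation.
The 1/9 is divided into 2 equal shares of 1/18 among Ursula, Elena.
Ursula is living and takes 1/18.
Elena is living and takes 1/18.
Ines is living and takes 1/9.
Beatriz is living and takes 1/3.
Lucia is living and takes 1/3.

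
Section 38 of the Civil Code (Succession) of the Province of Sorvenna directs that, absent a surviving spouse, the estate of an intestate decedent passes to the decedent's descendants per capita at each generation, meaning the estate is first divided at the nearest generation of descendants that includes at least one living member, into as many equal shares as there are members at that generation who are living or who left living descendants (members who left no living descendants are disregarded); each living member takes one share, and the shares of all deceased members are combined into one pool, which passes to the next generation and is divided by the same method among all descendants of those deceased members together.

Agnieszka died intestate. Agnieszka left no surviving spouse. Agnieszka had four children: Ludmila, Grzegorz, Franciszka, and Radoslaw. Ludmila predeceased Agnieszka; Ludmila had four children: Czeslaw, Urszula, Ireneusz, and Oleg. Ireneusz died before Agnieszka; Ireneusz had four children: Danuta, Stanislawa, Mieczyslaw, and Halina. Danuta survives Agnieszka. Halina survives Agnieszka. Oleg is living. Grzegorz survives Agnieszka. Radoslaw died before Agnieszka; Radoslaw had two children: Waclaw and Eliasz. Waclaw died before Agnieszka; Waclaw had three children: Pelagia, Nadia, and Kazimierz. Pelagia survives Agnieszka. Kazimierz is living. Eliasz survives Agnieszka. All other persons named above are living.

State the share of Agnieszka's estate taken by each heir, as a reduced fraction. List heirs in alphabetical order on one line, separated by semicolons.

There is no surviving spouse, so the entire estate passes to Agnieszka's descendants per capita at each generation.
At generation 1 (Ludmila, Grzegorz, Franciszka, Radoslaw) there are 4 shares of (1)/4 = 1/4 each.
Living: Grzegorz and Franciszka — each takes 1/4.
Deceased: Ludmila and Radoslaw. Their combined 1/2 is pooled and carried to generation 2.
At generation 2 (Czeslaw, Urszula, Ireneusz, Oleg, Waclaw, Eliasz) there are 6 shares of (1/2)/6 = 1/12 each.
Living: Czeslaw, Urszula, Oleg, and Eliasz — each takes 1/12.
Deceased: Ireneusz and Waclaw. Their combined 1/6 is pooled and carried to generation 3.
At generation 3 (Danuta, Stanislawa, Mieczyslaw, Halina, Pelagia, Nadia, Kazimierz) there are 7 shares of (1/6)/7 = 1/42 each.
Living: Danuta, Stanislawa, Mieczyslaw, Halina, Pelagia, Nadia, and Kazimierz — each takes 1/42.

Czeslaw 1/12; Danuta 1/42; Eliasz 1/12; Franciszka 1/4; Grzegorz 1/4; Halina 1/42; Kazimierz 1/42; Mieczyslaw 1/42; Nadia 1/42; Oleg 1/12; Pelagia 1/42; Stanislawa 1/42; Urszula 1/12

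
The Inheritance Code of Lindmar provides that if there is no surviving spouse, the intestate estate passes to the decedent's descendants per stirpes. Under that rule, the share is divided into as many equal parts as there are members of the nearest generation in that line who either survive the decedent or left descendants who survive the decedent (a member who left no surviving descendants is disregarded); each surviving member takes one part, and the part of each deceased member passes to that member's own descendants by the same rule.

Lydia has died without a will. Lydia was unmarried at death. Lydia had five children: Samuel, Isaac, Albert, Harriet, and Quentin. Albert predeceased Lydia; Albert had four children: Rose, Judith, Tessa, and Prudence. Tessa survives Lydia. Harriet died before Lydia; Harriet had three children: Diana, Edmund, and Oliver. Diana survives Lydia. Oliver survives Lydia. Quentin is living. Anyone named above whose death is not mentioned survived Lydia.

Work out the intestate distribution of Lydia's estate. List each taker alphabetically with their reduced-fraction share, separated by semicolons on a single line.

Diana 1/15; Edmund 1/15; Isaac 1/5; Judith 1/20; Oliver 1/15; Prudence 1/20; Quentin 1/5; Rose 1/20; Samuel 1/5; Tessa 1/20

There is no surviving spouse, so the entire estate passes to Lydia's descendants per stirpes.
The estate is divided into 5 equal shares of 1/5 among Samuel, Isaac, Albert, Harriet, Quentin.
Samuel is living and takes 1/5.
Isaac is living and takes 1/5.
Albert predeceased; the 1/5 allotted to Albert's branch passes to Albert's issue by representation.
The 1/5 is divided into 4 equal shares of 1/20 among Rose, Judith, Tessa, Prudence.
Rose is living and takes 1/20.
Judith is living and takes 1/20.
Tessa is living and takes 1/20.
Prudence is living and takes 1/20.
Harriet predeceased; the 1/5 allotted to Harriet's branch passes to Harriet's issue by representation.
The 1/5 is divided into 3 equal shares of 1/15 among Diana, Edmund, Oliver.
Diana is living and takes 1/15.
Edmund is living and takes 1/15.
Oliver is living and takes 1/15.
Quentin is living and takes 1/5.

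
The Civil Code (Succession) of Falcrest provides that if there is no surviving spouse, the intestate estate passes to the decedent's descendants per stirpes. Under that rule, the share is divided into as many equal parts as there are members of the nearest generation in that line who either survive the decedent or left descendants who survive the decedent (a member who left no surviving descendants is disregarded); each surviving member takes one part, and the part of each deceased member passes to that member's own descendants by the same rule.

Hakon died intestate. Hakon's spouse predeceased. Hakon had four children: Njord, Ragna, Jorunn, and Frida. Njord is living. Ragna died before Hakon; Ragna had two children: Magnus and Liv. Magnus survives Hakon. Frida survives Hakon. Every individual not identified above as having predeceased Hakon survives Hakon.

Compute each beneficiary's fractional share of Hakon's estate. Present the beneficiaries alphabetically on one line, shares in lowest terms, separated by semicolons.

There is no surviving spouse, so the entire estate passes to Hakon's descendants per stirpes.
The estate is divided into 4 equal shares of 1/4 among Njord, Ragna, Jorunn, Frida.
Njord is living and takes 1/4.
Ragna predeceased; the 1/4 allotted to Ragna's branch passes to Ragna's issue by representation.
The 1/4 is divided into 2 equal shares of 1/8 among Magnus, Liv.
Magnus is living and takes 1/8.
Liv is living and takes 1/8.
Jorunn is living and takes 1/4.
Frida is living and takes 1/4.

Frida 1/4; Jorunn 1/4; Liv 1/8; Magnus 1/8; Njord 1/4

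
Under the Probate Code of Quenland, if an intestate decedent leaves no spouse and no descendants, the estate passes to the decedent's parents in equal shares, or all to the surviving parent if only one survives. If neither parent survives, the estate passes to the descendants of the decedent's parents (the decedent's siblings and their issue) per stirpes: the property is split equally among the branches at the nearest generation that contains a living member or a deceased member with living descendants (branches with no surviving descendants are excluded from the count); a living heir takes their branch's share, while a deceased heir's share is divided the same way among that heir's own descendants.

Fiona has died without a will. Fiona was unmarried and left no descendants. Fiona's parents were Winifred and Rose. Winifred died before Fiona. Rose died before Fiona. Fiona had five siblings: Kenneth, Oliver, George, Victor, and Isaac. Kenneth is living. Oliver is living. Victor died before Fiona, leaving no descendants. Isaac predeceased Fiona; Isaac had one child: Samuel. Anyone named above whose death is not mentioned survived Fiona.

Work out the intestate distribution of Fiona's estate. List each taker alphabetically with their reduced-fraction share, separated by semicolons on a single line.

George 1/4; Kenneth 1/4; Oliver 1/4; Samuel 1/4

Neither parent survives and there are no descendants, so the estate passes to Fiona's siblings and their issue per stirpes.
Victor left no surviving issue, so that branch lapses and is disregarded.
The estate is divided into 4 equal shares of 1/4 among Kenneth, Oliver, George, Isaac.
Kenneth is living and takes 1/4.
Oliver is living and takes 1/4.
George is living and takes 1/4.
Isaac predeceased; the 1/4 allotted to Isaac's branch passes to Isaac's issue by representation.
Samuel is the sole taker at this level and receives the full 1/4.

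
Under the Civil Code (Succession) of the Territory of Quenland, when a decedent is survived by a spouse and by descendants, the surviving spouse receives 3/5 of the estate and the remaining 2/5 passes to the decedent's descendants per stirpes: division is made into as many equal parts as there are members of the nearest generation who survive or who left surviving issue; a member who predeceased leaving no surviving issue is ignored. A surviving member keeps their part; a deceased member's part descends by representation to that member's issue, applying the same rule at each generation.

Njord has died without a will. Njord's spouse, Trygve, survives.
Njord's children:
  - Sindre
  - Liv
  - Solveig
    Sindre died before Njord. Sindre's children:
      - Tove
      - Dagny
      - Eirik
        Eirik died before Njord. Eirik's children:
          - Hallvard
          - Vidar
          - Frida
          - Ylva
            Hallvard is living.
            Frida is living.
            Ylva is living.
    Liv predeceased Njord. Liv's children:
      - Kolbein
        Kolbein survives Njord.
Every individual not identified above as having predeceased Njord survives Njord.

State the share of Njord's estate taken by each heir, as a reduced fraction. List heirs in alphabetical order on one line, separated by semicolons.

Dagny 2/45; Frida 1/90; Hallvard 1/90; Kolbein 2/15; Solveig 2/15; Tove 2/45; Trygve 3/5; Vidar 1/90; Ylva 1/90

Trygve, as surviving spouse, takes 3/5.
The remaining 2/5 passes to Njord's descendants per stirpes.
The 2/5 is divided into 3 equal shares of 2/15 among Sindre, Liv, Solveig.
Sindre predeceased; the 2/15 allotted to Sindre's branch passes to Sindre's issue by representation.
The 2/15 is divided into 3 equal shares of 2/45 among Tove, Dagny, Eirik.
Tove is living and takes 2/45.
Dagny is living and takes 2/45.
Eirik predeceased; the 2/45 allotted to Eirik's branch passes to Eirik's issue by representation.
The 2/45 is divided into 4 equal shares of 1/90 among Hallvard, Vidar, Frida, Ylva.
Hallvard is living and takes 1/90.
Vidar is living and takes 1/90.
Frida is living and takes 1/90.
Ylva is living and takes 1/90.
Liv predeceased; the 2/15 allotted to Liv's branch passes to Liv's issue by representation.
Kolbein is the sole taker at this level and receives the full 2/15.
Solveig is living and takes 2/15.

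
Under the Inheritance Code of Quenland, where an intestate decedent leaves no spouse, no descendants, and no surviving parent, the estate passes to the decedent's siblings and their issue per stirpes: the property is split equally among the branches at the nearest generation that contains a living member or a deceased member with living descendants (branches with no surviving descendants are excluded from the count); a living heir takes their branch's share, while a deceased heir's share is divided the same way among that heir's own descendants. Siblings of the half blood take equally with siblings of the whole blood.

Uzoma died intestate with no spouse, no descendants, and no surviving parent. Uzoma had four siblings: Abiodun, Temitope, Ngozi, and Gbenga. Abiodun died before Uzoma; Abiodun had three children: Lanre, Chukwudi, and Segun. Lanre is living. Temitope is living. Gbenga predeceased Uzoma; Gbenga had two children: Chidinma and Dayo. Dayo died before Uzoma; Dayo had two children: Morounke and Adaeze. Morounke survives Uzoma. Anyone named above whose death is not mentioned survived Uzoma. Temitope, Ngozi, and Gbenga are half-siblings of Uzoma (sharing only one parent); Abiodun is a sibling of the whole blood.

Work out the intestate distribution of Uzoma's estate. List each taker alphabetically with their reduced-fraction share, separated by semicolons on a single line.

Adaeze 1/16; Chidinma 1/8; Chukwudi 1/12; Lanre 1/12; Morounke 1/16; Ngozi 1/4; Segun 1/12; Temitope 1/4

No spouse, descendants, or parent survives, so the estate passes to Uzoma's siblings per stirpes.
Half-blood and whole-blood siblings take equally under the stated rule.
The estate is divided into 4 equal shares of 1/4 among Abiodun, Temitope, Ngozi, Gbenga.
Abiodun predeceased; the 1/4 allotted to Abiodun's branch passes to Abiodun's issue by representation.
The 1/4 is divided into 3 equal shares of 1/12 among Lanre, Chukwudi, Segun.
Lanre is living and takes 1/12.
Chukwudi is living and takes 1/12.
Segun is living and takes 1/12.
Temitope is living and takes 1/4.
Ngozi is living and takes 1/4.
Gbenga predeceased; the 1/4 allotted to Gbenga's branch passes to Gbenga's issue by representation.
The 1/4 is divided into 2 equal shares of 1/8 among Chidinma, Dayo.
Chidinma is living and takes 1/8.
Dayo predeceased; the 1/8 allotted to Dayo's branch passes to Dayo's issue by representation.
The 1/8 is divided into 2 equal shares of 1/16 among Morounke, Adaeze.
Morounke is living and takes 1/16.
Adaeze is living and takes 1/16.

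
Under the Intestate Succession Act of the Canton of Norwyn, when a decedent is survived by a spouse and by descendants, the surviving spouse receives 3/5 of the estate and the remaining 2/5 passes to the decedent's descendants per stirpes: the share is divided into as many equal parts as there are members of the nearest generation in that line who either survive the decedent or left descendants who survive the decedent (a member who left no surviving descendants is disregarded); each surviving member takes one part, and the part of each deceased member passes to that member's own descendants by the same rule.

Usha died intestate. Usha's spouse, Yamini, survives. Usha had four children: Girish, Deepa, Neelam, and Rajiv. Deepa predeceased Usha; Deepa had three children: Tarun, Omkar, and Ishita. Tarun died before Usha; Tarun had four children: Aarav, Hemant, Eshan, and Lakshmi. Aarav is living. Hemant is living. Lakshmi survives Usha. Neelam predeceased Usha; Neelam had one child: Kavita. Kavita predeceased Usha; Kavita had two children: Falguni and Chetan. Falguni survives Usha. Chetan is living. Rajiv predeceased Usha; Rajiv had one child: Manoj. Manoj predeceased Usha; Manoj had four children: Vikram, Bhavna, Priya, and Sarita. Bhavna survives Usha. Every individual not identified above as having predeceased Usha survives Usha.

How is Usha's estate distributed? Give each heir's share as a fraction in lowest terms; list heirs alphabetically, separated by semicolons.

Yamini, as surviving spouse, takes 3/5.
The remaining 2/5 passes to Usha's descendants per stirpes.
The 2/5 is divided into 4 equal shares of 1/10 among Girish, Deepa, Neelam, Rajiv.
Girish is living and takes 1/10.
Deepa predeceased; the 1/10 allotted to Deepa's branch passes to Deepa's issue by representation.
The 1/10 is divided into 3 equal shares of 1/30 among Tarun, Omkar, Ishita.
Tarun predeceased; the 1/30 allotted to Tarun's branch passes to Tarun's issue by representation.
The 1/30 is divided into 4 equal shares of 1/120 among Aarav, Hemant, Eshan, Lakshmi.
Aarav is living and takes 1/120.
Hemant is living and takes 1/120.
Eshan is living and takes 1/120.
Lakshmi is living and takes 1/120.
Omkar is living and takes 1/30.
Ishita is living and takes 1/30.
Neelam predeceased; the 1/10 allotted to Neelam's branch passes to Neelam's issue by representation.
Kavita's line is the sole branch at this level, so the full 1/10 passes to Kavita's issue by representation.
The 1/10 is divided into 2 equal shares of 1/20 among Falguni, Chetan.
Falguni is living and takes 1/20.
Chetan is living and takes 1/20.
Rajiv predeceased; the 1/10 allotted to Rajiv's branch passes to Rajiv's issue by representation.
Manoj's line is the sole branch at this level, so the full 1/10 passes to Manoj's issue by representation.
The 1/10 is divided into 4 equal shares of 1/40 among Vikram, Bhavna, Priya, Sarita.
Vikram is living and takes 1/40.
Bhavna is living and takes 1/40.
Priya is living and takes 1/40.
Sarita is living and takes 1/40.

Aarav 1/120; Bhavna 1/40; Chetan 1/20; Eshan 1/120; Falguni 1/20; Girish 1/10; Hemant 1/120; Ishita 1/30; Lakshmi 1/120; Omkar 1/30; Priya 1/40; Sarita 1/40; Vikram 1/40; Yamini 3/5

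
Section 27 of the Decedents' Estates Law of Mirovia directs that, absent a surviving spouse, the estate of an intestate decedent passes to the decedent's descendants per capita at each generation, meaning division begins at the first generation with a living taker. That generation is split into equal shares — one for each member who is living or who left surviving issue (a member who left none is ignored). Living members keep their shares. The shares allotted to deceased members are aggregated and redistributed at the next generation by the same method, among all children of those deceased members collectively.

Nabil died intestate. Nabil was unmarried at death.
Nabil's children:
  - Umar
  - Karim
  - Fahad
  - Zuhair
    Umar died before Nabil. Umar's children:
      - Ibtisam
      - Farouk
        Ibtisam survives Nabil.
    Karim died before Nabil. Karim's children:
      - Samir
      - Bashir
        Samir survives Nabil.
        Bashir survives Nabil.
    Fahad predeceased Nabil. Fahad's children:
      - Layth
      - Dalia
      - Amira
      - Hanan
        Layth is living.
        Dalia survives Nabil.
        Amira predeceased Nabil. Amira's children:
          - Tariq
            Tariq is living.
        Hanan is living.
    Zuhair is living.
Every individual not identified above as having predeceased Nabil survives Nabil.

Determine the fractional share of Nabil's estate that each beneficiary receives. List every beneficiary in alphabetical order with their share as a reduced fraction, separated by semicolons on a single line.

There is no surviving spouse, so the entire estate passes to Nabil's descendants per capita at each generation.
At generation 1 (Umar, Karim, Fahad, Zuhair) there are 4 shares of (1)/4 = 1/4 each.
Living: Zuhair — each takes 1/4.
Deceased: Umar, Karim, and Fahad. Their combined 3/4 is pooled and carried to generation 2.
At generation 2 (Ibtisam, Farouk, Samir, Bashir, Layth, Dalia, Amira, Hanan) there are 8 shares of (3/4)/8 = 3/32 each.
Living: Ibtisam, Farouk, Samir, Bashir, Layth, Dalia, and Hanan — each takes 3/32.
Deceased: Amira. That 3/32 share is carried to generation 3.
At generation 3 (Tariq) there are 1 shares of (3/32)/1 = 3/32 each.
Living: Tariq — each takes 3/32.

Bashir 3/32; Dalia 3/32; Farouk 3/32; Hanan 3/32; Ibtisam 3/32; Layth 3/32; Samir 3/32; Tariq 3/32; Zuhair 1/4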